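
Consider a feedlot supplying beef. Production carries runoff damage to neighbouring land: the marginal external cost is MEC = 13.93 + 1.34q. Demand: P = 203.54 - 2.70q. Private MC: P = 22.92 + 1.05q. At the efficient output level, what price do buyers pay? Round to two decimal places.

P = 115.12

Social marginal cost = private MC + MEC = 36.85 + 2.39q.
Set SMC = demand: 36.85 + 2.39q = 203.54 - 2.70q → q* = 32.7485.
Consumer price on the demand curve at q*: 203.54 − 2.70×32.7485 = 115.1191.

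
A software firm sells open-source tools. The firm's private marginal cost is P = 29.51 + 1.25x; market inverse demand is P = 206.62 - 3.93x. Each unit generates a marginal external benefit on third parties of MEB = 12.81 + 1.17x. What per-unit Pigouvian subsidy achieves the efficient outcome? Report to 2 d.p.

subsidy = 68.22 per unit

Social marginal cost = private MC − MEB = 16.70 + 0.08x.
Set SMC = demand: 16.70 + 0.08x = 206.62 - 3.93x → x* = 47.3616.
The Pigouvian subsidy equals MEB at x*: 12.81 + 1.17×47.3616 = 68.2231.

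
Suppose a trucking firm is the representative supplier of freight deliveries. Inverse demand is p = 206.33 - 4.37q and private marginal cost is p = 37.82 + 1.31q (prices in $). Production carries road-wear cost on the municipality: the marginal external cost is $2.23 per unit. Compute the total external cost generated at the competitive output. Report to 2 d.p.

$66.16

Market equilibrium (private): 37.82 + 1.31q = 206.33 - 4.37q → q_m = 29.6673.
Total external cost = MEC × q_m = 2.23 × 29.6673 = 66.1581.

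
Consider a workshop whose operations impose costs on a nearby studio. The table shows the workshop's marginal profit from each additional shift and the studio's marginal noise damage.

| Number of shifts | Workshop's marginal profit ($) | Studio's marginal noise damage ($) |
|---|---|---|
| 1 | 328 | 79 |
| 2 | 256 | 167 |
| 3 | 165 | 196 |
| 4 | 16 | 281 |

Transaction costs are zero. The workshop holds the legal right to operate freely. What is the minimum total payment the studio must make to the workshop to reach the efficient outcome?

Left alone the workshop would choose level 4 (marginal profit stays positive).
Efficient level: k* = 2 (marginal profit ≥ marginal noise damage through 2).
The studio must at least cover the workshop's forgone profit from cutting 4→2: 165 + 16 = 181.

$181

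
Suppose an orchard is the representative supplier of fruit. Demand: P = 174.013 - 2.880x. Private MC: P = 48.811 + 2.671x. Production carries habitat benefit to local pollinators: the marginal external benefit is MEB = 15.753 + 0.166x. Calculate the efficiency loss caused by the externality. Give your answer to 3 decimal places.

DWL = 35.296

Market equilibrium (private): 48.811 + 2.671x = 174.013 - 2.880x → x_m = 22.5549.
Social marginal cost = private MC − MEB = 33.058 + 2.505x.
Set SMC = demand: 33.058 + 2.505x = 174.013 - 2.880x → x* = 26.1755.
The welfare-loss triangle has base |x_m − x*| and height MEB(x_m) (the vertical gap between SMC and demand is zero at x* and MEB at x_m).
DWL = ½ × 3.6206 × 19.4971 = 35.2956.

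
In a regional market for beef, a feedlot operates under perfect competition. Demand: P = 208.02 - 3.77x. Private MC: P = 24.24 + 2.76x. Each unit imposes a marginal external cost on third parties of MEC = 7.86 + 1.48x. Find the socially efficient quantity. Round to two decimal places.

Social marginal cost = private MC + MEC = 32.10 + 4.24x.
Set SMC = demand: 32.10 + 4.24x = 208.02 - 3.77x → x* = 21.9625.

x* = 21.96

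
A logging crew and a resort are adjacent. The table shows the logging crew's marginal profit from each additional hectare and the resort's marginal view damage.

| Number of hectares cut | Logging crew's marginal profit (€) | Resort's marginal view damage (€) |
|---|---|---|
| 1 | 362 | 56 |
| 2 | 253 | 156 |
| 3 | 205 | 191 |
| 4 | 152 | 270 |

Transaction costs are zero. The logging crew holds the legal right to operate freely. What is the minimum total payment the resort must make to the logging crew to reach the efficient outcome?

Left alone the logging crew would choose level 4 (marginal profit stays positive).
Efficient level: k* = 3 (marginal profit ≥ marginal view damage through 3).
The resort must at least cover the logging crew's forgone profit from cutting 4→3: 152 = 152.

€152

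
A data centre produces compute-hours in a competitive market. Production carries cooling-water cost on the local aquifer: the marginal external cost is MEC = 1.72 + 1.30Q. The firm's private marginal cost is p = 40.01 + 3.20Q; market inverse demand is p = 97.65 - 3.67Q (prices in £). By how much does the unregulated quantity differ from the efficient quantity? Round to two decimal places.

Market equilibrium (private): 40.01 + 3.20Q = 97.65 - 3.67Q → Q_m = 8.3901.
Social marginal cost = private MC + MEC = 41.73 + 4.50Q.
Set SMC = demand: 41.73 + 4.50Q = 97.65 - 3.67Q → Q* = 6.8446.
Gap = |8.3901 − 6.8446| = 1.5455.

1.55 units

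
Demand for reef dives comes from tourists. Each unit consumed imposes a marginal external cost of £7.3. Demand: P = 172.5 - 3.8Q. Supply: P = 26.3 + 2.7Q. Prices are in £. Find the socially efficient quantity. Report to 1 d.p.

Social marginal benefit = demand − MEC = 165.2 - 3.8Q.
Set SMB = MC: 165.2 - 3.8Q = 26.3 + 2.7Q → Q* = 21.3692.

Q* = 21.4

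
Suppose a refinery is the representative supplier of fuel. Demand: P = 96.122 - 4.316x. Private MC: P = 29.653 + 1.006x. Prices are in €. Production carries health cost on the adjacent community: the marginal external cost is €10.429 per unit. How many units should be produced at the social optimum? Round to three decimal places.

x* = 10.530

Social marginal cost = private MC + MEC = 40.082 + 1.006x.
Set SMC = demand: 40.082 + 1.006x = 96.122 - 4.316x → x* = 10.5299.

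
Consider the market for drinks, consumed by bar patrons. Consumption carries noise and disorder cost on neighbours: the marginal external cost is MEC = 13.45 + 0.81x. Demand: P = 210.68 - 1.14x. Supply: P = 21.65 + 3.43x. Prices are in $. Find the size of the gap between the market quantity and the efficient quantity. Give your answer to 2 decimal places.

Market equilibrium (private): 21.65 + 3.43x = 210.68 - 1.14x → x_m = 41.3632.
Social marginal benefit = demand − MEC = 197.23 - 1.95x.
Set SMB = MC: 197.23 - 1.95x = 21.65 + 3.43x → x* = 32.6357.
Gap = |41.3632 − 32.6357| = 8.7275.

8.73 units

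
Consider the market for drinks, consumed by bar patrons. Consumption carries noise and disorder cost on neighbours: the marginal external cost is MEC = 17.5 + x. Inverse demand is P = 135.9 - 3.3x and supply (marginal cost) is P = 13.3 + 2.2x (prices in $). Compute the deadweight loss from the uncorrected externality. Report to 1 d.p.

DWL = $121.8

Market equilibrium (private): 13.3 + 2.2x = 135.9 - 3.3x → x_m = 22.2909.
Social marginal benefit = demand − MEC = 118.4 - 4.3x.
Set SMB = MC: 118.4 - 4.3x = 13.3 + 2.2x → x* = 16.1692.
Height of the DWL triangle at x_m is MC(x_m) − SMB(x_m) = MEC(x_m) = 39.7909.
DWL = ½ × 6.1217 × 39.7909 = 121.7940.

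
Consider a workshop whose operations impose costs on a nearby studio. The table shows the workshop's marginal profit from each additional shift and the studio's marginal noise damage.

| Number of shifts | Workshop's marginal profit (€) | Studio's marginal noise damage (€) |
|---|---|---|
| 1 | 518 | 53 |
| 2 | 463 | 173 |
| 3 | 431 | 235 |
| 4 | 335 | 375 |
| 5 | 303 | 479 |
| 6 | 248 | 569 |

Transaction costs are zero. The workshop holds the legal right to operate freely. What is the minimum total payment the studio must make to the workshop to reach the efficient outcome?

€886

Left alone the workshop would choose level 6 (marginal profit stays positive).
Efficient level: k* = 3 (marginal profit ≥ marginal noise damage through 3).
The studio must at least cover the workshop's forgone profit from cutting 6→3: 335 + 303 + 248 = 886.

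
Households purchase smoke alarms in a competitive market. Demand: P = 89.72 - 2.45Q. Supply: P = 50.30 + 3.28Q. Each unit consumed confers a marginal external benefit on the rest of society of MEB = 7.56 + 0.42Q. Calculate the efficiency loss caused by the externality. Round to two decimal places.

Market equilibrium (private): 50.30 + 3.28Q = 89.72 - 2.45Q → Q_m = 6.8796.
Social marginal benefit = demand + MEB = 97.28 - 2.03Q.
Set SMB = MC: 97.28 - 2.03Q = 50.30 + 3.28Q → Q* = 8.8475.
The loss is the area between SMB and MC from Q* to Q_m; with linear curves that's a triangle of height MEB(Q_m).
DWL = ½ × 1.9679 × 10.4494 = 10.2817.

DWL = 10.28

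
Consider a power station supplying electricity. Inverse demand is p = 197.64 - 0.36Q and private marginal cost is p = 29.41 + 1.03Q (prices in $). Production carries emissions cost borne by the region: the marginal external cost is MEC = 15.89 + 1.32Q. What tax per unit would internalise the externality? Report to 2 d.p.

Social marginal cost = private MC + MEC = 45.30 + 2.35Q.
Set SMC = demand: 45.30 + 2.35Q = 197.64 - 0.36Q → Q* = 56.2140.
The Pigouvian tax equals MEC at Q*: 15.89 + 1.32×56.2140 = 90.0925.

tax = $90.09 per unit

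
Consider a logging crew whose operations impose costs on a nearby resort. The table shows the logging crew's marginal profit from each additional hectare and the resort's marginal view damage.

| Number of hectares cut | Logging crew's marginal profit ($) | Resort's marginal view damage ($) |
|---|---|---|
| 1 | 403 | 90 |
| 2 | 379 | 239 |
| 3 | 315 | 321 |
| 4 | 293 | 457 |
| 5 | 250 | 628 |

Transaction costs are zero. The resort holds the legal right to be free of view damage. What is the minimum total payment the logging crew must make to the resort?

Efficient level: marginal profit ≥ marginal view damage through level 2, so k* = 2.
With the resort holding the right, the logging crew must at least compensate total damage at k*: 90 + 239 = 329.

$329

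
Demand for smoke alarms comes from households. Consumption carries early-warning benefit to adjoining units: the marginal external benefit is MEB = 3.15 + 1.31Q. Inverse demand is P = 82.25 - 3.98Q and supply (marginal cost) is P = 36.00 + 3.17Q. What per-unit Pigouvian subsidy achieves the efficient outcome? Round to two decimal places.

Social marginal benefit = demand + MEB = 85.40 - 2.67Q.
Set SMB = MC: 85.40 - 2.67Q = 36.00 + 3.17Q → Q* = 8.4589.
The Pigouvian subsidy equals MEB at Q*: 3.15 + 1.31×8.4589 = 14.2312.

subsidy = 14.23 per unit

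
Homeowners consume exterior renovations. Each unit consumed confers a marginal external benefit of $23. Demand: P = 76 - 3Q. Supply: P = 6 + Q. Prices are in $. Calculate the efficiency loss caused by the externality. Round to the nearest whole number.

DWL = $66

Market equilibrium (private): 6 + Q = 76 - 3Q → Q_m = 17.5000.
Social marginal benefit = demand + MEB = 99 - 3Q.
Set SMB = MC: 99 - 3Q = 6 + Q → Q* = 23.2500.
Height of the DWL triangle at Q_m is SMB(Q_m) − MC(Q_m) = MEB(Q_m) = 23.0000.
DWL = ½ × 5.7500 × 23.0000 = 66.1250.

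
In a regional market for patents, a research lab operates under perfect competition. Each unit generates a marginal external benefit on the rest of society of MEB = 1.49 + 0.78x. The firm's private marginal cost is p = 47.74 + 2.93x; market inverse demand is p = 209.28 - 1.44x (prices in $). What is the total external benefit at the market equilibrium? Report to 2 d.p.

Market equilibrium (private): 47.74 + 2.93x = 209.28 - 1.44x → x_m = 36.9657.
Total external benefit = ∫₀^{x_m} (1.49 + 0.78x) dx = 1.49×36.9657 + ½×0.78×36.9657² = 587.9995.

$588.00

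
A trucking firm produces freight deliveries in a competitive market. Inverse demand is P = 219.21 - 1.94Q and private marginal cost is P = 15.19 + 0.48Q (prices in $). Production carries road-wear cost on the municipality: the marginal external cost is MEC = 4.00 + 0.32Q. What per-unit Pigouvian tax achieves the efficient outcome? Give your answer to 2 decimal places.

Social marginal cost = private MC + MEC = 19.19 + 0.80Q.
Set SMC = demand: 19.19 + 0.80Q = 219.21 - 1.94Q → Q* = 73.0000.
The Pigouvian tax equals MEC at Q*: 4.00 + 0.32×73.0000 = 27.3600.

tax = $27.36 per unit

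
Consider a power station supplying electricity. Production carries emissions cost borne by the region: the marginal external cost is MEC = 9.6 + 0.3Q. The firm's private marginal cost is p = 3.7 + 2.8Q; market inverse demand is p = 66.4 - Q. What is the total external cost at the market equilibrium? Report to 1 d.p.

Market equilibrium (private): 3.7 + 2.8Q = 66.4 - Q → Q_m = 16.5000.
Total external cost = ∫₀^{Q_m} (9.6 + 0.3Q) dQ = 9.6×16.5000 + ½×0.3×16.5000² = 199.2375.

199.2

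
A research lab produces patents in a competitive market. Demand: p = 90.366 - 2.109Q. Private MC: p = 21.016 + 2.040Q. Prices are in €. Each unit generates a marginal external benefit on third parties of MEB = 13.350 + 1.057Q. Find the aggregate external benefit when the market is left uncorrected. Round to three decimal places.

Market equilibrium (private): 21.016 + 2.040Q = 90.366 - 2.109Q → Q_m = 16.7149.
Total external benefit = ∫₀^{Q_m} (13.350 + 1.057Q) dQ = 13.350×16.7149 + ½×1.057×16.7149² = 370.8004.

€370.800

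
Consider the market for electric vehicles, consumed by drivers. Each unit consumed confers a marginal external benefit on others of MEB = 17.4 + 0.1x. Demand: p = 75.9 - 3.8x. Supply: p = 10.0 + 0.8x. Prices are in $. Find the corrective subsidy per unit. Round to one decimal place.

Social marginal benefit = demand + MEB = 93.3 - 3.7x.
Set SMB = MC: 93.3 - 3.7x = 10.0 + 0.8x → x* = 18.5111.
The Pigouvian subsidy equals MEB at x*: 17.4 + 0.1×18.5111 = 19.2511.

subsidy = $19.3 per unit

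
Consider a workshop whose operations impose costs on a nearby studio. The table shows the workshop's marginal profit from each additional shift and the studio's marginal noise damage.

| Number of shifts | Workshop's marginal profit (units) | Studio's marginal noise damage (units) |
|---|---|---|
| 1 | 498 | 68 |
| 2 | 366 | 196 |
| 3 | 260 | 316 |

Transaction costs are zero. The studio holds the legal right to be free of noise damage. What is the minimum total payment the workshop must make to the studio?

264

Efficient level: marginal profit ≥ marginal noise damage through level 2, so k* = 2.
With the studio holding the right, the workshop must at least compensate total damage at k*: 68 + 196 = 264.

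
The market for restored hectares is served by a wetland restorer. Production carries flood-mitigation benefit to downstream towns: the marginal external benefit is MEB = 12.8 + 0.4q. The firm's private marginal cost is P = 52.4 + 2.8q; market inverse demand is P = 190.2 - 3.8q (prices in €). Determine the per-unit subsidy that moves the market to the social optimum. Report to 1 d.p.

subsidy = €22.5 per unit

Social marginal cost = private MC − MEB = 39.6 + 2.4q.
Set SMC = demand: 39.6 + 2.4q = 190.2 - 3.8q → q* = 24.2903.
The Pigouvian subsidy equals MEB at q*: 12.8 + 0.4×24.2903 = 22.5161.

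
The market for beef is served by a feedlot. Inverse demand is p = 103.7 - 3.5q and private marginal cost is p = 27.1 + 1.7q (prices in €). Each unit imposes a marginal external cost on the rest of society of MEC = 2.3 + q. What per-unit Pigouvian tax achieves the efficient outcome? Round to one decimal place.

tax = €14.3 per unit

Social marginal cost = private MC + MEC = 29.4 + 2.7q.
Set SMC = demand: 29.4 + 2.7q = 103.7 - 3.5q → q* = 11.9839.
The Pigouvian tax equals MEC at q*: 2.3 + 1.0×11.9839 = 14.2839.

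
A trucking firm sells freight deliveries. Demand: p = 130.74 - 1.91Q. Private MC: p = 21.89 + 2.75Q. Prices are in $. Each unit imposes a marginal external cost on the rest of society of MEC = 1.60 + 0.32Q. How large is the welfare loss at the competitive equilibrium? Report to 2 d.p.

Market equilibrium (private): 21.89 + 2.75Q = 130.74 - 1.91Q → Q_m = 23.3584.
Social marginal cost = private MC + MEC = 23.49 + 3.07Q.
Set SMC = demand: 23.49 + 3.07Q = 130.74 - 1.91Q → Q* = 21.5361.
The loss is the area between SMC and demand from Q* to Q_m; with linear curves that's a triangle of height MEC(Q_m).
DWL = ½ × 1.8223 × 9.0747 = 8.2684.

DWL = $8.27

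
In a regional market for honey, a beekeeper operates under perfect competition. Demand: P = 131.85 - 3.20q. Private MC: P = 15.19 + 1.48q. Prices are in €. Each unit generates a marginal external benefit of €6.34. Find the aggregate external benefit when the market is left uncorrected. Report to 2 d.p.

€158.04

Market equilibrium (private): 15.19 + 1.48q = 131.85 - 3.20q → q_m = 24.9274.
Total external benefit = MEB × q_m = 6.34 × 24.9274 = 158.0397.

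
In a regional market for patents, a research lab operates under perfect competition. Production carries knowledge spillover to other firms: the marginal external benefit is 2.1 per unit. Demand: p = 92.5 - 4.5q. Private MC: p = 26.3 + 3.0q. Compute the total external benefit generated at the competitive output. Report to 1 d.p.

Market equilibrium (private): 26.3 + 3.0q = 92.5 - 4.5q → q_m = 8.8267.
Total external benefit = MEB × q_m = 2.1 × 8.8267 = 18.5361.

18.5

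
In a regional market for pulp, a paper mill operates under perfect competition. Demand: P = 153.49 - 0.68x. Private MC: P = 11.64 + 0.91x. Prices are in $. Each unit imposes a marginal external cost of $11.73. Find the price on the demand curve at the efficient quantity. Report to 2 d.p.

P = $97.84

Social marginal cost = private MC + MEC = 23.37 + 0.91x.
Set SMC = demand: 23.37 + 0.91x = 153.49 - 0.68x → x* = 81.8365.
Consumer price on the demand curve at x*: 153.49 − 0.68×81.8365 = 97.8412.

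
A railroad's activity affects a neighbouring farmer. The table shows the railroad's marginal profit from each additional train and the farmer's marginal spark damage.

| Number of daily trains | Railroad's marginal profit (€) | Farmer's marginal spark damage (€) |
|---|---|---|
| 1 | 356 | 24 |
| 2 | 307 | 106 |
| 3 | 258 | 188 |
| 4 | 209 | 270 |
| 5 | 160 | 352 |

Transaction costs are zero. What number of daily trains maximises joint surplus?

3

Bargaining reaches the level where marginal profit last exceeds marginal spark damage.
That holds through level 3 (258 ≥ 188) but not at 4 (209 < 270).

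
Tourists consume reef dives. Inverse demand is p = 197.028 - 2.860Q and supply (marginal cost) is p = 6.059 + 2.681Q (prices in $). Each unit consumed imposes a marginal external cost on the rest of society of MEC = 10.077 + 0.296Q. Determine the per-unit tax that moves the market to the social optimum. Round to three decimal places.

tax = $19.250 per unit

Social marginal benefit = demand − MEC = 186.951 - 3.156Q.
Set SMB = MC: 186.951 - 3.156Q = 6.059 + 2.681Q → Q* = 30.9906.
The Pigouvian tax equals MEC at Q*: 10.077 + 0.296×30.9906 = 19.2502.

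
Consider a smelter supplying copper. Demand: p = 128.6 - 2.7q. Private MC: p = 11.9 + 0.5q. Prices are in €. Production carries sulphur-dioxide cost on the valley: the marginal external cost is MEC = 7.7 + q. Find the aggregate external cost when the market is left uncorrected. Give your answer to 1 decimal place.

€945.8

Market equilibrium (private): 11.9 + 0.5q = 128.6 - 2.7q → q_m = 36.4688.
Total external cost = ∫₀^{q_m} (7.7 + 1.0q) dq = 7.7×36.4688 + ½×1.0×36.4688² = 945.7964.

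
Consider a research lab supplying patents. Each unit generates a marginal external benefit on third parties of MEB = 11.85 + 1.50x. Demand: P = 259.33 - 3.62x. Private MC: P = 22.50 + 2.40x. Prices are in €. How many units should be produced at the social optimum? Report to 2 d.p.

x* = 55.02

Social marginal cost = private MC − MEB = 10.65 + 0.90x.
Set SMC = demand: 10.65 + 0.90x = 259.33 - 3.62x → x* = 55.0177.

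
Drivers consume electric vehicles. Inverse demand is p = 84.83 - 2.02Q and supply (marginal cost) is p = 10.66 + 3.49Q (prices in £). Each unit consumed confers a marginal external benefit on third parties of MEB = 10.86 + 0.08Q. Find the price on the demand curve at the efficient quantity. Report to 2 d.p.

Social marginal benefit = demand + MEB = 95.69 - 1.94Q.
Set SMB = MC: 95.69 - 1.94Q = 10.66 + 3.49Q → Q* = 15.6593.
Consumer price on the demand curve at Q*: 84.83 − 2.02×15.6593 = 53.1982.

P = £53.20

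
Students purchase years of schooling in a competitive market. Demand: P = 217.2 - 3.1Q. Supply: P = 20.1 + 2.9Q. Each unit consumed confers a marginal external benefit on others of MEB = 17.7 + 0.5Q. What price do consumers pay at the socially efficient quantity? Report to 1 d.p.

Social marginal benefit = demand + MEB = 234.9 - 2.6Q.
Set SMB = MC: 234.9 - 2.6Q = 20.1 + 2.9Q → Q* = 39.0545.
Consumer price on the demand curve at Q*: 217.2 − 3.1×39.0545 = 96.1311.

P = 96.1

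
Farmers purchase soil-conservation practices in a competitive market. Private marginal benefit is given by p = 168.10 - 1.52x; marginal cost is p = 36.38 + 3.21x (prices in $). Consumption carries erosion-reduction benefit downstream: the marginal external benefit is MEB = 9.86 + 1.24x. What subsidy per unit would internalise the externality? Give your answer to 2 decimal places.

Social marginal benefit = demand + MEB = 177.96 - 0.28x.
Set SMB = MC: 177.96 - 0.28x = 36.38 + 3.21x → x* = 40.5673.
The Pigouvian subsidy equals MEB at x*: 9.86 + 1.24×40.5673 = 60.1635.

subsidy = $60.16 per unit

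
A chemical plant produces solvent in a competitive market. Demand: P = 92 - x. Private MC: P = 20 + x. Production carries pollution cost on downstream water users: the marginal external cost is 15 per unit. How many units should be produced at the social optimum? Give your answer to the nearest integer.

Social marginal cost = private MC + MEC = 35 + x.
Set SMC = demand: 35 + x = 92 - x → x* = 28.5000.

x* = 29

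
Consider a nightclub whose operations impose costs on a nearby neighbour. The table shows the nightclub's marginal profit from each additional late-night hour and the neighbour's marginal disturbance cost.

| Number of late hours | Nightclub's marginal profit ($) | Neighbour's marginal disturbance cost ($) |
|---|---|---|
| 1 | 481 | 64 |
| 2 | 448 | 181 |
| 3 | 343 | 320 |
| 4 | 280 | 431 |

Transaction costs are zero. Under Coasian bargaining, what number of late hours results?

3

Bargaining reaches the level where marginal profit last exceeds marginal disturbance cost.
That holds through level 3 (343 ≥ 320) but not at 4 (280 < 431).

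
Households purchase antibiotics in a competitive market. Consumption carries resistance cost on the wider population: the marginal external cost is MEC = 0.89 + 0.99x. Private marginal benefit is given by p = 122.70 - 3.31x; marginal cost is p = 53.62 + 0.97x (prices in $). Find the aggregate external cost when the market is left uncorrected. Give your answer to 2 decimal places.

Market equilibrium (private): 53.62 + 0.97x = 122.70 - 3.31x → x_m = 16.1402.
Total external cost = ∫₀^{x_m} (0.89 + 0.99x) dx = 0.89×16.1402 + ½×0.99×16.1402² = 143.3153.

$143.32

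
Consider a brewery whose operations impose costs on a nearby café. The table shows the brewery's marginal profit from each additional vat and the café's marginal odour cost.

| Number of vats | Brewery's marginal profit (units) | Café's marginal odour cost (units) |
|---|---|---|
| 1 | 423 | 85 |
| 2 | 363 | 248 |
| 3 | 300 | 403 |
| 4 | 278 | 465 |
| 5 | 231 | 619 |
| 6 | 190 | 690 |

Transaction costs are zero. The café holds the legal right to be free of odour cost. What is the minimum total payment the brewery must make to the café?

333

Efficient level: marginal profit ≥ marginal odour cost through level 2, so k* = 2.
With the café holding the right, the brewery must at least compensate total damage at k*: 85 + 248 = 333.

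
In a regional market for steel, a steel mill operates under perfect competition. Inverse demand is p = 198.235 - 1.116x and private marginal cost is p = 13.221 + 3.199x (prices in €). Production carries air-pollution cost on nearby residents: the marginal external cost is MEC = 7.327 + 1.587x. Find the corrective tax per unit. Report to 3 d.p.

tax = €55.106 per unit

Social marginal cost = private MC + MEC = 20.548 + 4.786x.
Set SMC = demand: 20.548 + 4.786x = 198.235 - 1.116x → x* = 30.1062.
The Pigouvian tax equals MEC at x*: 7.327 + 1.587×30.1062 = 55.1055.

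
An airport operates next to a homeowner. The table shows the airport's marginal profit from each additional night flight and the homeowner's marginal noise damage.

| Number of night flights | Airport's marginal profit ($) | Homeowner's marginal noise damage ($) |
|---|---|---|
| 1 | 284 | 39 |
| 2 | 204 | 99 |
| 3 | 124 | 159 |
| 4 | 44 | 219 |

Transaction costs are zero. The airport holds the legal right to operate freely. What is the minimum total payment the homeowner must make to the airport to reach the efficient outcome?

$168

Left alone the airport would choose level 4 (marginal profit stays positive).
Efficient level: k* = 2 (marginal profit ≥ marginal noise damage through 2).
The homeowner must at least cover the airport's forgone profit from cutting 4→2: 124 + 44 = 168.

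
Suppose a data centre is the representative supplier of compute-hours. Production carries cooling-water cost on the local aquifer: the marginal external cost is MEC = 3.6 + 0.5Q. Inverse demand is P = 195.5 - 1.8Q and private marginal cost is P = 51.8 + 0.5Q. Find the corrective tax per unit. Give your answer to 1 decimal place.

tax = 28.6 per unit

Social marginal cost = private MC + MEC = 55.4 + Q.
Set SMC = demand: 55.4 + Q = 195.5 - 1.8Q → Q* = 50.0357.
The Pigouvian tax equals MEC at Q*: 3.6 + 0.5×50.0357 = 28.6179.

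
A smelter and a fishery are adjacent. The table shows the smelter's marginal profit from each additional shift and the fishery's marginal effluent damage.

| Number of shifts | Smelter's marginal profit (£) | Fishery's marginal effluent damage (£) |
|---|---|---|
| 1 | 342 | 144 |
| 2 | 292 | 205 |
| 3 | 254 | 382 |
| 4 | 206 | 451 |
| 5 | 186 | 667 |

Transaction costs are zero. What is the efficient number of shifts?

Bargaining reaches the level where marginal profit last exceeds marginal effluent damage.
That holds through level 2 (292 ≥ 205) but not at 3 (254 < 382).

2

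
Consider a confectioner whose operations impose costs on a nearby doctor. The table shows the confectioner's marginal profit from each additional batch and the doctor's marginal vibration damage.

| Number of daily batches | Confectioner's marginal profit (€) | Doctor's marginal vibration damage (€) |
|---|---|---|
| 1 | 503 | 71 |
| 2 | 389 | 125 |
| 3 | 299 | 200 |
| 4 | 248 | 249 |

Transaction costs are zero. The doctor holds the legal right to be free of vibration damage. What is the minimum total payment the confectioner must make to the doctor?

Efficient level: marginal profit ≥ marginal vibration damage through level 3, so k* = 3.
With the doctor holding the right, the confectioner must at least compensate total damage at k*: 71 + 125 + 200 = 396.

€396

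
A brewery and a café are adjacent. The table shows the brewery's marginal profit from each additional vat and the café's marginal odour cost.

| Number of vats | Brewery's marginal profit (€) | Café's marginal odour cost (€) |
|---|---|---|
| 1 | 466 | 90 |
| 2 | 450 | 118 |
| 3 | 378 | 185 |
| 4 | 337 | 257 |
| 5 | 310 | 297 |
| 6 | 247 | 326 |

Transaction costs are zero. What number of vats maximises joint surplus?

5

Bargaining reaches the level where marginal profit last exceeds marginal odour cost.
That holds through level 5 (310 ≥ 297) but not at 6 (247 < 326).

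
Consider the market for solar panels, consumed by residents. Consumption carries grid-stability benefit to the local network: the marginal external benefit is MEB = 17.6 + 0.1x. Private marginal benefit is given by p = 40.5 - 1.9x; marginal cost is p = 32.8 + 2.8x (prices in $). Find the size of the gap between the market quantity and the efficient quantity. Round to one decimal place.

3.9 units

Market equilibrium (private): 32.8 + 2.8x = 40.5 - 1.9x → x_m = 1.6383.
Social marginal benefit = demand + MEB = 58.1 - 1.8x.
Set SMB = MC: 58.1 - 1.8x = 32.8 + 2.8x → x* = 5.5000.
Gap = |1.6383 − 5.5000| = 3.8617.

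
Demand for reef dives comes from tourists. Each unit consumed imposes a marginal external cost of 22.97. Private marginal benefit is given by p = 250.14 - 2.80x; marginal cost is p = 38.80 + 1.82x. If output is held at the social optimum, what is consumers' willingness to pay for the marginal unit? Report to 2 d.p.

P = 135.98

Social marginal benefit = demand − MEC = 227.17 - 2.80x.
Set SMB = MC: 227.17 - 2.80x = 38.80 + 1.82x → x* = 40.7727.
Consumer price on the demand curve at x*: 250.14 − 2.80×40.7727 = 135.9764.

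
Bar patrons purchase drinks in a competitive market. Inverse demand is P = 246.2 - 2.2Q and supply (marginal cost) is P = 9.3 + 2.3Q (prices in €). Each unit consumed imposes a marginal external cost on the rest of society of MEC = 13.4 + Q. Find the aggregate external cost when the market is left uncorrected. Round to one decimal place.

Market equilibrium (private): 9.3 + 2.3Q = 246.2 - 2.2Q → Q_m = 52.6444.
Total external cost = ∫₀^{Q_m} (13.4 + 1.0Q) dQ = 13.4×52.6444 + ½×1.0×52.6444² = 2091.1514.

€2091.2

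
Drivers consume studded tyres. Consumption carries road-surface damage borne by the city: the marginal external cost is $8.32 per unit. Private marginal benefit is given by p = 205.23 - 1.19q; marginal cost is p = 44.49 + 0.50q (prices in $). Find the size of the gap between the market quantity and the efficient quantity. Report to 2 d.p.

Market equilibrium (private): 44.49 + 0.50q = 205.23 - 1.19q → q_m = 95.1124.
Social marginal benefit = demand − MEC = 196.91 - 1.19q.
Set SMB = MC: 196.91 - 1.19q = 44.49 + 0.50q → q* = 90.1893.
Gap = |95.1124 − 90.1893| = 4.9231.

4.92 units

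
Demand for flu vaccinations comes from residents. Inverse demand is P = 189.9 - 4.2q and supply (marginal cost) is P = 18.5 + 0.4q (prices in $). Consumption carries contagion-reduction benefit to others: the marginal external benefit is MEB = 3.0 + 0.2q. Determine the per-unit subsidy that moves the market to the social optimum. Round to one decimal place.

Social marginal benefit = demand + MEB = 192.9 - 4.0q.
Set SMB = MC: 192.9 - 4.0q = 18.5 + 0.4q → q* = 39.6364.
The Pigouvian subsidy equals MEB at q*: 3.0 + 0.2×39.6364 = 10.9273.

subsidy = $10.9 per unit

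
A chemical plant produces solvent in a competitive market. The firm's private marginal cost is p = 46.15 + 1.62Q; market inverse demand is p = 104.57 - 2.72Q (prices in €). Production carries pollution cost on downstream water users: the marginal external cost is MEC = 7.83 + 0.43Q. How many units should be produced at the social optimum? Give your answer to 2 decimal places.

Q* = 10.61

Social marginal cost = private MC + MEC = 53.98 + 2.05Q.
Set SMC = demand: 53.98 + 2.05Q = 104.57 - 2.72Q → Q* = 10.6059.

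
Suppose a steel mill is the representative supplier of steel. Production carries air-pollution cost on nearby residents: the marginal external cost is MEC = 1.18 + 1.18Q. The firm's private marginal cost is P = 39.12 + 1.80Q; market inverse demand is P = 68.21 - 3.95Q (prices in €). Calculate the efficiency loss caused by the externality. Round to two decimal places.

DWL = €3.69

Market equilibrium (private): 39.12 + 1.80Q = 68.21 - 3.95Q → Q_m = 5.0591.
Social marginal cost = private MC + MEC = 40.30 + 2.98Q.
Set SMC = demand: 40.30 + 2.98Q = 68.21 - 3.95Q → Q* = 4.0274.
The welfare-loss triangle has base |Q_m − Q*| and height MEC(Q_m) (the vertical gap between SMC and demand is zero at Q* and MEC at Q_m).
DWL = ½ × 1.0317 × 7.1498 = 3.6882.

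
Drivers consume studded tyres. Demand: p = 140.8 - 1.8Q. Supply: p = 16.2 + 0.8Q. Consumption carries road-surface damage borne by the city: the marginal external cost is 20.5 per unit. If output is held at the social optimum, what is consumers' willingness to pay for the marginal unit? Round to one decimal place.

Social marginal benefit = demand − MEC = 120.3 - 1.8Q.
Set SMB = MC: 120.3 - 1.8Q = 16.2 + 0.8Q → Q* = 40.0385.
Consumer price on the demand curve at Q*: 140.8 − 1.8×40.0385 = 68.7307.

P = 68.7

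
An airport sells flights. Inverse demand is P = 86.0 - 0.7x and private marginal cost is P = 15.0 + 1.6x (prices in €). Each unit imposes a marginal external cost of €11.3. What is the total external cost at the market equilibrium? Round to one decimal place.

Market equilibrium (private): 15.0 + 1.6x = 86.0 - 0.7x → x_m = 30.8696.
Total external cost = MEC × x_m = 11.3 × 30.8696 = 348.8265.

€348.8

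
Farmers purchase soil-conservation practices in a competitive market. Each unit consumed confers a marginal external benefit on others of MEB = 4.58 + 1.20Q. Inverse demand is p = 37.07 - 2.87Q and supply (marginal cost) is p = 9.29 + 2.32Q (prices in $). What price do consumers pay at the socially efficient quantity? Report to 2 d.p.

P = $13.79

Social marginal benefit = demand + MEB = 41.65 - 1.67Q.
Set SMB = MC: 41.65 - 1.67Q = 9.29 + 2.32Q → Q* = 8.1103.
Consumer price on the demand curve at Q*: 37.07 − 2.87×8.1103 = 13.7934.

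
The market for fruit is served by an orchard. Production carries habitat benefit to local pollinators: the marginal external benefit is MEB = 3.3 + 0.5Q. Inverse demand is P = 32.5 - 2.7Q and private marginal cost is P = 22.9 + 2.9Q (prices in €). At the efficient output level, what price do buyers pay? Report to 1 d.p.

P = €25.7

Social marginal cost = private MC − MEB = 19.6 + 2.4Q.
Set SMC = demand: 19.6 + 2.4Q = 32.5 - 2.7Q → Q* = 2.5294.
Consumer price on the demand curve at Q*: 32.5 − 2.7×2.5294 = 25.6706.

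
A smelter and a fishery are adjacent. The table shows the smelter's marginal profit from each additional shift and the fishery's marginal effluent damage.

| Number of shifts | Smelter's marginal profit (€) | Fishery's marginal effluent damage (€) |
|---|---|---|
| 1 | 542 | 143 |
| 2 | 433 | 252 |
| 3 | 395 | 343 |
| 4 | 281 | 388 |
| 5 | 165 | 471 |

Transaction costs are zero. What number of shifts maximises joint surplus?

Bargaining reaches the level where marginal profit last exceeds marginal effluent damage.
That holds through level 3 (395 ≥ 343) but not at 4 (281 < 388).

3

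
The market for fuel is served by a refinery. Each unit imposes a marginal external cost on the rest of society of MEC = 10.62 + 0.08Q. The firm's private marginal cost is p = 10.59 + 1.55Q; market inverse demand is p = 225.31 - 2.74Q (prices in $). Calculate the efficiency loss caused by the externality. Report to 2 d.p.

DWL = $24.47

Market equilibrium (private): 10.59 + 1.55Q = 225.31 - 2.74Q → Q_m = 50.0513.
Social marginal cost = private MC + MEC = 21.21 + 1.63Q.
Set SMC = demand: 21.21 + 1.63Q = 225.31 - 2.74Q → Q* = 46.7048.
Height of the DWL triangle at Q_m is SMC(Q_m) − demand(Q_m) = MEC(Q_m) = 14.6241.
DWL = ½ × 3.3465 × 14.6241 = 24.4698.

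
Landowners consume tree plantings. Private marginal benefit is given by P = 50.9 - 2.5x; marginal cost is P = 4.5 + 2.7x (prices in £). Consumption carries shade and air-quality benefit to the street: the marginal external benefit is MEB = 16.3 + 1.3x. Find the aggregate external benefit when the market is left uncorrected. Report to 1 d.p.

£197.2

Market equilibrium (private): 4.5 + 2.7x = 50.9 - 2.5x → x_m = 8.9231.
Total external benefit = ∫₀^{x_m} (16.3 + 1.3x) dx = 16.3×8.9231 + ½×1.3×8.9231² = 197.2006.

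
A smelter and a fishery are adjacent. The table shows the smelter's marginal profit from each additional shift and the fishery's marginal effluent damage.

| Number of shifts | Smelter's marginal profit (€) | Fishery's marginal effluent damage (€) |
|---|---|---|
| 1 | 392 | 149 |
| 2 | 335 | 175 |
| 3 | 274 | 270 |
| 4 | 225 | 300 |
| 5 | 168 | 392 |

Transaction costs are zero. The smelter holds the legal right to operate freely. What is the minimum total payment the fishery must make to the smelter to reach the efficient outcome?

€393

Left alone the smelter would choose level 5 (marginal profit stays positive).
Efficient level: k* = 3 (marginal profit ≥ marginal effluent damage through 3).
The fishery must at least cover the smelter's forgone profit from cutting 5→3: 225 + 168 = 393.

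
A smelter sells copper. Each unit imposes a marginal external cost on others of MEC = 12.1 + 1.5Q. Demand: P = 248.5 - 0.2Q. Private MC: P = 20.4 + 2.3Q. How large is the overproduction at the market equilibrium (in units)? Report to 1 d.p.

Market equilibrium (private): 20.4 + 2.3Q = 248.5 - 0.2Q → Q_m = 91.2400.
Social marginal cost = private MC + MEC = 32.5 + 3.8Q.
Set SMC = demand: 32.5 + 3.8Q = 248.5 - 0.2Q → Q* = 54.0000.
Gap = |91.2400 − 54.0000| = 37.2400.

37.2 units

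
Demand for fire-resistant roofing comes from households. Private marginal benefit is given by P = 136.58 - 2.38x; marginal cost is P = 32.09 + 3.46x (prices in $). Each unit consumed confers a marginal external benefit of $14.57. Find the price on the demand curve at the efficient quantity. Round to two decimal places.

Social marginal benefit = demand + MEB = 151.15 - 2.38x.
Set SMB = MC: 151.15 - 2.38x = 32.09 + 3.46x → x* = 20.3870.
Consumer price on the demand curve at x*: 136.58 − 2.38×20.3870 = 88.0589.

P = $88.06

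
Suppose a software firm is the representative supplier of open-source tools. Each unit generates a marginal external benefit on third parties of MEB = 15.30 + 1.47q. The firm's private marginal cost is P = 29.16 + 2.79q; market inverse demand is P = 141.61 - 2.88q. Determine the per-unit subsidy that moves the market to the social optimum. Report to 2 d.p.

Social marginal cost = private MC − MEB = 13.86 + 1.32q.
Set SMC = demand: 13.86 + 1.32q = 141.61 - 2.88q → q* = 30.4167.
The Pigouvian subsidy equals MEB at q*: 15.30 + 1.47×30.4167 = 60.0125.

subsidy = 60.01 per unit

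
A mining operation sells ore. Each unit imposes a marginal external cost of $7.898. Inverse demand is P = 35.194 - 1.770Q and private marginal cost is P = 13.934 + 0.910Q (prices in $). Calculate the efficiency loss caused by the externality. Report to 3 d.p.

DWL = $11.638

Market equilibrium (private): 13.934 + 0.910Q = 35.194 - 1.770Q → Q_m = 7.9328.
Social marginal cost = private MC + MEC = 21.832 + 0.910Q.
Set SMC = demand: 21.832 + 0.910Q = 35.194 - 1.770Q → Q* = 4.9858.
Height of the DWL triangle at Q_m is SMC(Q_m) − demand(Q_m) = MEC(Q_m) = 7.8980.
DWL = ½ × 2.9470 × 7.8980 = 11.6377.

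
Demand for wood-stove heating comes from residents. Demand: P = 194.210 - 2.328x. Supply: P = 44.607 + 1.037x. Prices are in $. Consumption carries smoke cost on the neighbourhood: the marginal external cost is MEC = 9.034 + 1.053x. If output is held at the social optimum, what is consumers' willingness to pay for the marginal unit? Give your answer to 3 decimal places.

P = $120.139

Social marginal benefit = demand − MEC = 185.176 - 3.381x.
Set SMB = MC: 185.176 - 3.381x = 44.607 + 1.037x → x* = 31.8173.
Consumer price on the demand curve at x*: 194.210 − 2.328×31.8173 = 120.1393.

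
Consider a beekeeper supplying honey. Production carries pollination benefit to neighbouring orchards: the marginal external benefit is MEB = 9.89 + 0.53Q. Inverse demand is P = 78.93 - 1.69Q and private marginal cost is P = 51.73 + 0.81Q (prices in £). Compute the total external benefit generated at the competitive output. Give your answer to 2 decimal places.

£138.97

Market equilibrium (private): 51.73 + 0.81Q = 78.93 - 1.69Q → Q_m = 10.8800.
Total external benefit = ∫₀^{Q_m} (9.89 + 0.53Q) dQ = 9.89×10.8800 + ½×0.53×10.8800² = 138.9724.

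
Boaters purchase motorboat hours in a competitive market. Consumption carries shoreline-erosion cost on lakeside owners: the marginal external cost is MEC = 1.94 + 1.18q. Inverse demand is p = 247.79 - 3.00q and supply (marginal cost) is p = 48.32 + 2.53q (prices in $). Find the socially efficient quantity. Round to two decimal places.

q* = 29.44

Social marginal benefit = demand − MEC = 245.85 - 4.18q.
Set SMB = MC: 245.85 - 4.18q = 48.32 + 2.53q → q* = 29.4382.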